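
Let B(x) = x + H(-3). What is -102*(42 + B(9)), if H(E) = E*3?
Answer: -4284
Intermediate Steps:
H(E) = 3*E
B(x) = -9 + x (B(x) = x + 3*(-3) = x - 9 = -9 + x)
-102*(42 + B(9)) = -102*(42 + (-9 + 9)) = -102*(42 + 0) = -102*42 = -4284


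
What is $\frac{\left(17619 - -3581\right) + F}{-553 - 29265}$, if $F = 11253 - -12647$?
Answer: $- \frac{22550}{14909} \approx -1.5125$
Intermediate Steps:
$F = 23900$ ($F = 11253 + 12647 = 23900$)
$\frac{\left(17619 - -3581\right) + F}{-553 - 29265} = \frac{\left(17619 - -3581\right) + 23900}{-553 - 29265} = \frac{\left(17619 + 3581\right) + 23900}{-29818} = \left(21200 + 23900\right) \left(- \frac{1}{29818}\right) = 45100 \left(- \frac{1}{29818}\right) = - \frac{22550}{14909}$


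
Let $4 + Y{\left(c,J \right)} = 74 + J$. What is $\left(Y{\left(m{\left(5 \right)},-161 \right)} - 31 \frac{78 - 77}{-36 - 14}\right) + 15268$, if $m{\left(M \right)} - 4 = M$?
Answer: $\frac{758881}{50} \approx 15178.0$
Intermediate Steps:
$m{\left(M \right)} = 4 + M$
$Y{\left(c,J \right)} = 70 + J$ ($Y{\left(c,J \right)} = -4 + \left(74 + J\right) = 70 + J$)
$\left(Y{\left(m{\left(5 \right)},-161 \right)} - 31 \frac{78 - 77}{-36 - 14}\right) + 15268 = \left(\left(70 - 161\right) - 31 \frac{78 - 77}{-36 - 14}\right) + 15268 = \left(-91 - 31 \cdot 1 \frac{1}{-50}\right) + 15268 = \left(-91 - 31 \cdot 1 \left(- \frac{1}{50}\right)\right) + 15268 = \left(-91 - - \frac{31}{50}\right) + 15268 = \left(-91 + \frac{31}{50}\right) + 15268 = - \frac{4519}{50} + 15268 = \frac{758881}{50}$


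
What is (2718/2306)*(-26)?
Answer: -35334/1153 ≈ -30.645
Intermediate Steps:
(2718/2306)*(-26) = (2718*(1/2306))*(-26) = (1359/1153)*(-26) = -35334/1153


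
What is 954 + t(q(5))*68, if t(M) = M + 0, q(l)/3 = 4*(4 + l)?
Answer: 8298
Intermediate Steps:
q(l) = 48 + 12*l (q(l) = 3*(4*(4 + l)) = 3*(16 + 4*l) = 48 + 12*l)
t(M) = M
954 + t(q(5))*68 = 954 + (48 + 12*5)*68 = 954 + (48 + 60)*68 = 954 + 108*68 = 954 + 7344 = 8298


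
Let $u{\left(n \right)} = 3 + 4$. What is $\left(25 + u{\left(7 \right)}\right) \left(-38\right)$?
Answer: $-1216$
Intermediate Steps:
$u{\left(n \right)} = 7$
$\left(25 + u{\left(7 \right)}\right) \left(-38\right) = \left(25 + 7\right) \left(-38\right) = 32 \left(-38\right) = -1216$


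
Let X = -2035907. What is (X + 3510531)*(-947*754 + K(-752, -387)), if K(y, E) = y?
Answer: -1054046488960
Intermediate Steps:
(X + 3510531)*(-947*754 + K(-752, -387)) = (-2035907 + 3510531)*(-947*754 - 752) = 1474624*(-714038 - 752) = 1474624*(-714790) = -1054046488960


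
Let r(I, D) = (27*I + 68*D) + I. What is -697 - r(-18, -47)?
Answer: 3003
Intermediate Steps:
r(I, D) = 28*I + 68*D
-697 - r(-18, -47) = -697 - (28*(-18) + 68*(-47)) = -697 - (-504 - 3196) = -697 - 1*(-3700) = -697 + 3700 = 3003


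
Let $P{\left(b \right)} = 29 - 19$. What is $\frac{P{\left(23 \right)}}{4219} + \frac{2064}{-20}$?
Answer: $- \frac{2176954}{21095} \approx -103.2$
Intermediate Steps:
$P{\left(b \right)} = 10$ ($P{\left(b \right)} = 29 - 19 = 10$)
$\frac{P{\left(23 \right)}}{4219} + \frac{2064}{-20} = \frac{10}{4219} + \frac{2064}{-20} = 10 \cdot \frac{1}{4219} + 2064 \left(- \frac{1}{20}\right) = \frac{10}{4219} - \frac{516}{5} = - \frac{2176954}{21095}$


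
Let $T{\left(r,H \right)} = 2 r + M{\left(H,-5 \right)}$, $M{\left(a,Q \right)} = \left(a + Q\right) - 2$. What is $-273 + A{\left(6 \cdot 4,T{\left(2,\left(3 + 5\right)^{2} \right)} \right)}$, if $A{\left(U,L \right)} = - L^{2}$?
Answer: $-3994$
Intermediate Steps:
$M{\left(a,Q \right)} = -2 + Q + a$ ($M{\left(a,Q \right)} = \left(Q + a\right) - 2 = -2 + Q + a$)
$T{\left(r,H \right)} = -7 + H + 2 r$ ($T{\left(r,H \right)} = 2 r - \left(7 - H\right) = 2 r + \left(-7 + H\right) = -7 + H + 2 r$)
$-273 + A{\left(6 \cdot 4,T{\left(2,\left(3 + 5\right)^{2} \right)} \right)} = -273 - \left(-7 + \left(3 + 5\right)^{2} + 2 \cdot 2\right)^{2} = -273 - \left(-7 + 8^{2} + 4\right)^{2} = -273 - \left(-7 + 64 + 4\right)^{2} = -273 - 61^{2} = -273 - 3721 = -3994$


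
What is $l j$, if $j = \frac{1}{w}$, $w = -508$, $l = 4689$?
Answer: $- \frac{4689}{508} \approx -9.2303$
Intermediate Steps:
$j = - \frac{1}{508}$ ($j = \frac{1}{-508} = - \frac{1}{508} \approx -0.0019685$)
$l j = 4689 \left(- \frac{1}{508}\right) = - \frac{4689}{508}$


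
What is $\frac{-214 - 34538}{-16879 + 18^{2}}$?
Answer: $\frac{34752}{16555} \approx 2.0992$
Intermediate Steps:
$\frac{-214 - 34538}{-16879 + 18^{2}} = - \frac{34752}{-16879 + 324} = - \frac{34752}{-16555} = \left(-34752\right) \left(- \frac{1}{16555}\right) = \frac{34752}{16555}$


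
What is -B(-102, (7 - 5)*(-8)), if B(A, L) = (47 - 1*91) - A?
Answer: -58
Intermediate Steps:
B(A, L) = -44 - A (B(A, L) = (47 - 91) - A = -44 - A)
-B(-102, (7 - 5)*(-8)) = -(-44 - 1*(-102)) = -(-44 + 102) = -1*58 = -58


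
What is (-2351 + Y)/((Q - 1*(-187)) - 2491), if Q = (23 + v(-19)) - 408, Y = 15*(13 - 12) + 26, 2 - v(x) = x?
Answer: 1155/1334 ≈ 0.86582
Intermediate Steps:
v(x) = 2 - x
Y = 41 (Y = 15*1 + 26 = 15 + 26 = 41)
Q = -364 (Q = (23 + (2 - 1*(-19))) - 408 = (23 + (2 + 19)) - 408 = (23 + 21) - 408 = 44 - 408 = -364)
(-2351 + Y)/((Q - 1*(-187)) - 2491) = (-2351 + 41)/((-364 - 1*(-187)) - 2491) = -2310/((-364 + 187) - 2491) = -2310/(-177 - 2491) = -2310/(-2668) = -2310*(-1/2668) = 1155/1334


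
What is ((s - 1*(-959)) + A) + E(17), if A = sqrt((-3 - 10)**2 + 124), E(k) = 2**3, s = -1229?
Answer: -262 + sqrt(293) ≈ -244.88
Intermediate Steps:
E(k) = 8
A = sqrt(293) (A = sqrt((-13)**2 + 124) = sqrt(169 + 124) = sqrt(293) ≈ 17.117)
((s - 1*(-959)) + A) + E(17) = ((-1229 - 1*(-959)) + sqrt(293)) + 8 = ((-1229 + 959) + sqrt(293)) + 8 = (-270 + sqrt(293)) + 8 = -262 + sqrt(293)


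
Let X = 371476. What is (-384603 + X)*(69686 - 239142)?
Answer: 2224448912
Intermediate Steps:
(-384603 + X)*(69686 - 239142) = (-384603 + 371476)*(69686 - 239142) = -13127*(-169456) = 2224448912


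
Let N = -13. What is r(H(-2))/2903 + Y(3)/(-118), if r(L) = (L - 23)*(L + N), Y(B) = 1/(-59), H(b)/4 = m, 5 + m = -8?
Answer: 33942653/20210686 ≈ 1.6794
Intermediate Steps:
m = -13 (m = -5 - 8 = -13)
H(b) = -52 (H(b) = 4*(-13) = -52)
Y(B) = -1/59
r(L) = (-23 + L)*(-13 + L) (r(L) = (L - 23)*(L - 13) = (-23 + L)*(-13 + L))
r(H(-2))/2903 + Y(3)/(-118) = (299 + (-52)² - 36*(-52))/2903 - 1/59/(-118) = (299 + 2704 + 1872)*(1/2903) - 1/59*(-1/118) = 4875*(1/2903) + 1/6962 = 4875/2903 + 1/6962 = 33942653/20210686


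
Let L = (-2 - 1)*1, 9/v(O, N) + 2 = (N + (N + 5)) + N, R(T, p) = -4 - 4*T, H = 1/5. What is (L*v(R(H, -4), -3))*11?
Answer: 99/2 ≈ 49.500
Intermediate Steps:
H = 1/5 ≈ 0.20000
v(O, N) = 9/(3 + 3*N) (v(O, N) = 9/(-2 + ((N + (N + 5)) + N)) = 9/(-2 + ((N + (5 + N)) + N)) = 9/(-2 + ((5 + 2*N) + N)) = 9/(-2 + (5 + 3*N)) = 9/(3 + 3*N))
L = -3 (L = -3*1 = -3)
(L*v(R(H, -4), -3))*11 = -9/(1 - 3)*11 = -9/(-2)*11 = -9*(-1)/2*11 = -3*(-3/2)*11 = (9/2)*11 = 99/2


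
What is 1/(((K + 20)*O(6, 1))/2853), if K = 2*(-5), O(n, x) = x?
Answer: 2853/10 ≈ 285.30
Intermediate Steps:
K = -10
1/(((K + 20)*O(6, 1))/2853) = 1/(((-10 + 20)*1)/2853) = 1/((10*1)*(1/2853)) = 1/(10*(1/2853)) = 1/(10/2853) = 2853/10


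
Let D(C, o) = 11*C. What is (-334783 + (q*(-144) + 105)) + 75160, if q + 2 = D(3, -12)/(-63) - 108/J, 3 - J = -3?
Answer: -1795938/7 ≈ -2.5656e+5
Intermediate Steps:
J = 6 (J = 3 - 1*(-3) = 3 + 3 = 6)
q = -431/21 (q = -2 + ((11*3)/(-63) - 108/6) = -2 + (33*(-1/63) - 108*⅙) = -2 + (-11/21 - 18) = -2 - 389/21 = -431/21 ≈ -20.524)
(-334783 + (q*(-144) + 105)) + 75160 = (-334783 + (-431/21*(-144) + 105)) + 75160 = (-334783 + (20688/7 + 105)) + 75160 = (-334783 + 21423/7) + 75160 = -2322058/7 + 75160 = -1795938/7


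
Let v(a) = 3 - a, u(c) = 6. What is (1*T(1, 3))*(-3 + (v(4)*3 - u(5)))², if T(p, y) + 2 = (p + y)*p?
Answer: 288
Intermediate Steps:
T(p, y) = -2 + p*(p + y) (T(p, y) = -2 + (p + y)*p = -2 + p*(p + y))
(1*T(1, 3))*(-3 + (v(4)*3 - u(5)))² = (1*(-2 + 1² + 1*3))*(-3 + ((3 - 1*4)*3 - 1*6))² = (1*(-2 + 1 + 3))*(-3 + ((3 - 4)*3 - 6))² = (1*2)*(-3 + (-1*3 - 6))² = 2*(-3 + (-3 - 6))² = 2*(-3 - 9)² = 2*(-12)² = 2*144 = 288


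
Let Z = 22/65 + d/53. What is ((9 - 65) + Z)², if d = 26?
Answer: 36124324096/11868025 ≈ 3043.8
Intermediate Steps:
Z = 2856/3445 (Z = 22/65 + 26/53 = 2856/3445 ≈ 0.82903)
((9 - 65) + Z)² = ((9 - 65) + 2856/3445)² = (-56 + 2856/3445)² = (-190064/3445)² = 36124324096/11868025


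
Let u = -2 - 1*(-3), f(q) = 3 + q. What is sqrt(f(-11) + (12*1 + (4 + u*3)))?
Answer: sqrt(11) ≈ 3.3166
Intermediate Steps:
u = 1 (u = -2 + 3 = 1)
sqrt(f(-11) + (12*1 + (4 + u*3))) = sqrt((3 - 11) + (12*1 + (4 + 1*3))) = sqrt(-8 + (12 + (4 + 3))) = sqrt(-8 + (12 + 7)) = sqrt(-8 + 19) = sqrt(11)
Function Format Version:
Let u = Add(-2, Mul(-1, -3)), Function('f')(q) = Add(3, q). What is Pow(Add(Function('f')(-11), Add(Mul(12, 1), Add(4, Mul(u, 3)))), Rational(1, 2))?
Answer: Pow(11, Rational(1, 2)) ≈ 3.3166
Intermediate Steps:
u = 1 (u = Add(-2, 3) = 1)
Pow(Add(Function('f')(-11), Add(Mul(12, 1), Add(4, Mul(u, 3)))), Rational(1, 2)) = Pow(Add(Add(3, -11), Add(Mul(12, 1), Add(4, Mul(1, 3)))), Rational(1, 2)) = Pow(Add(-8, Add(12, Add(4, 3))), Rational(1, 2)) = Pow(Add(-8, Add(12, 7)), Rational(1, 2)) = Pow(Add(-8, 19), Rational(1, 2)) = Pow(11, Rational(1, 2))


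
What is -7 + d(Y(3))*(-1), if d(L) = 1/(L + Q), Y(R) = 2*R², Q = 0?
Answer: -127/18 ≈ -7.0556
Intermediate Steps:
d(L) = 1/L (d(L) = 1/(L + 0) = 1/L)
-7 + d(Y(3))*(-1) = -7 - 1/(2*3²) = -7 - 1/(2*9) = -7 - 1/18 = -127/18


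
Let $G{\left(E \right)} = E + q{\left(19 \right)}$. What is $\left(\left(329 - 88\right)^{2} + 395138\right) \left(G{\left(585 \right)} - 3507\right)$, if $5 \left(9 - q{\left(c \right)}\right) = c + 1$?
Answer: $-1322039823$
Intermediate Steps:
$q{\left(c \right)} = \frac{44}{5} - \frac{c}{5}$ ($q{\left(c \right)} = 9 - \frac{c + 1}{5} = 9 - \frac{1 + c}{5} = 9 - \left(\frac{1}{5} + \frac{c}{5}\right) = \frac{44}{5} - \frac{c}{5}$)
$G{\left(E \right)} = 5 + E$ ($G{\left(E \right)} = E + \left(\frac{44}{5} - \frac{19}{5}\right) = E + 5 = 5 + E$)
$\left(\left(329 - 88\right)^{2} + 395138\right) \left(G{\left(585 \right)} - 3507\right) = \left(\left(329 - 88\right)^{2} + 395138\right) \left(\left(5 + 585\right) - 3507\right) = \left(241^{2} + 395138\right) \left(590 - 3507\right) = \left(58081 + 395138\right) \left(-2917\right) = 453219 \left(-2917\right) = -1322039823$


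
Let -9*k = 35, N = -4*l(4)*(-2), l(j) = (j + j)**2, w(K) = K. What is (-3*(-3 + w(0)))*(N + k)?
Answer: 4573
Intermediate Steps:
l(j) = 4*j**2 (l(j) = (2*j)**2 = 4*j**2)
N = 512 (N = -16*4**2*(-2) = -16*16*(-2) = -4*64*(-2) = -256*(-2) = 512)
k = -35/9 (k = -1/9*35 = -35/9 ≈ -3.8889)
(-3*(-3 + w(0)))*(N + k) = (-3*(-3 + 0))*(512 - 35/9) = -3*(-3)*(4573/9) = 9*(4573/9) = 4573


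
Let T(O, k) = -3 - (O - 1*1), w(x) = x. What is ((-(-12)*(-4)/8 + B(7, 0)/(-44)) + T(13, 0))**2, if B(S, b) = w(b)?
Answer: 441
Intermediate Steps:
T(O, k) = -2 - O (T(O, k) = -3 - (O - 1) = -3 - (-1 + O) = -3 + (1 - O) = -2 - O)
B(S, b) = b
((-(-12)*(-4)/8 + B(7, 0)/(-44)) + T(13, 0))**2 = ((-(-12)*(-4)/8 + 0/(-44)) + (-2 - 1*13))**2 = ((-3*16*(1/8) + 0*(-1/44)) + (-2 - 13))**2 = ((-48*1/8 + 0) - 15)**2 = ((-6 + 0) - 15)**2 = (-6 - 15)**2 = (-21)**2 = 441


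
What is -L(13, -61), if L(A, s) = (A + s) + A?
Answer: 35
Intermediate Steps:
L(A, s) = s + 2*A
-L(13, -61) = -(-61 + 2*13) = -(-61 + 26) = -1*(-35) = 35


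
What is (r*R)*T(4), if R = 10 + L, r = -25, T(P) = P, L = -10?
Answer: 0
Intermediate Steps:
R = 0 (R = 10 - 10 = 0)
(r*R)*T(4) = -25*0*4 = 0*4 = 0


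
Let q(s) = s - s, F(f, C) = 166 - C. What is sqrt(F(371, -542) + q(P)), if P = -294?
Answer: 2*sqrt(177) ≈ 26.608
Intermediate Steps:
q(s) = 0
sqrt(F(371, -542) + q(P)) = sqrt((166 - 1*(-542)) + 0) = sqrt((166 + 542) + 0) = sqrt(708 + 0) = sqrt(708) = 2*sqrt(177)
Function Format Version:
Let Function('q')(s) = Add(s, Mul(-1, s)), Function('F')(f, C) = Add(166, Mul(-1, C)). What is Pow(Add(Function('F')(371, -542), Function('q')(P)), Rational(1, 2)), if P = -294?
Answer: Mul(2, Pow(177, Rational(1, 2))) ≈ 26.608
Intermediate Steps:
Function('q')(s) = 0
Pow(Add(Function('F')(371, -542), Function('q')(P)), Rational(1, 2)) = Pow(Add(Add(166, Mul(-1, -542)), 0), Rational(1, 2)) = Pow(Add(Add(166, 542), 0), Rational(1, 2)) = Pow(Add(708, 0), Rational(1, 2)) = Pow(708, Rational(1, 2)) = Mul(2, Pow(177, Rational(1, 2)))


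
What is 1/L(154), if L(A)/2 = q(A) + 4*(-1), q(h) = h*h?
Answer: 1/47424 ≈ 2.1086e-5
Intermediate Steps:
q(h) = h²
L(A) = -8 + 2*A² (L(A) = 2*(A² + 4*(-1)) = 2*(A² - 4) = 2*(-4 + A²) = -8 + 2*A²)
1/L(154) = 1/(-8 + 2*154²) = 1/(-8 + 2*23716) = 1/(-8 + 47432) = 1/47424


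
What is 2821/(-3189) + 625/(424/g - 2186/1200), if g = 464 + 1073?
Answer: -34756251437/85774533 ≈ -405.20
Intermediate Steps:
g = 1537
2821/(-3189) + 625/(424/g - 2186/1200) = 2821/(-3189) + 625/(424/1537 - 2186/1200) = 2821*(-1/3189) + 625/(424*(1/1537) - 2186*1/1200) = -2821/3189 + 625/(8/29 - 1093/600) = -2821/3189 + 625/(-26897/17400) = -2821/3189 + 625*(-17400/26897) = -2821/3189 - 10875000/26897 = -34756251437/85774533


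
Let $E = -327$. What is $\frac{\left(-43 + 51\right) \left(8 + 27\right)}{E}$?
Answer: $- \frac{280}{327} \approx -0.85627$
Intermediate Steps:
$\frac{\left(-43 + 51\right) \left(8 + 27\right)}{E} = \frac{\left(-43 + 51\right) \left(8 + 27\right)}{-327} = 8 \cdot 35 \left(- \frac{1}{327}\right) = 280 \left(- \frac{1}{327}\right) = - \frac{280}{327}$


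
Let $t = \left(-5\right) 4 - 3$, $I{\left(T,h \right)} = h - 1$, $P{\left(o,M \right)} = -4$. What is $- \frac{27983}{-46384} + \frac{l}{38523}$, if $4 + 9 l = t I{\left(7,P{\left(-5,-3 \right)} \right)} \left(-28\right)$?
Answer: $\frac{9552359965}{16081657488} \approx 0.59399$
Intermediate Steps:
$I{\left(T,h \right)} = -1 + h$
$t = -23$ ($t = -20 - 3 = -23$)
$l = - \frac{3224}{9}$ ($l = - \frac{4}{9} + \frac{- 23 \left(-1 - 4\right) \left(-28\right)}{9} = - \frac{4}{9} + \frac{\left(-23\right) \left(-5\right) \left(-28\right)}{9} = - \frac{4}{9} + \frac{115 \left(-28\right)}{9} = - \frac{4}{9} + \frac{1}{9} \left(-3220\right) = - \frac{4}{9} - \frac{3220}{9} = - \frac{3224}{9} \approx -358.22$)
$- \frac{27983}{-46384} + \frac{l}{38523} = - \frac{27983}{-46384} - \frac{3224}{9 \cdot 38523} = \left(-27983\right) \left(- \frac{1}{46384}\right) - \frac{3224}{346707} = \frac{27983}{46384} - \frac{3224}{346707} = \frac{9552359965}{16081657488}$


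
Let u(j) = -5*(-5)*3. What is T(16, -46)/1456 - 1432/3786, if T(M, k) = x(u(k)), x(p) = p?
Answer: -900521/2756208 ≈ -0.32672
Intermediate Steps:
u(j) = 75 (u(j) = 25*3 = 75)
T(M, k) = 75
T(16, -46)/1456 - 1432/3786 = 75/1456 - 1432/3786 = 75*(1/1456) - 1432*1/3786 = 75/1456 - 716/1893 = -900521/2756208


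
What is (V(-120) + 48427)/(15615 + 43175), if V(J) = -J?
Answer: 48547/58790 ≈ 0.82577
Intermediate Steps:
(V(-120) + 48427)/(15615 + 43175) = (-1*(-120) + 48427)/(15615 + 43175) = (120 + 48427)/58790 = 48547*(1/58790) = 48547/58790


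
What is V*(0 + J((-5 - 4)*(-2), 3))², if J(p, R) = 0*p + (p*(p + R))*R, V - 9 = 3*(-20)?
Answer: -65583756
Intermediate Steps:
V = -51 (V = 9 + 3*(-20) = 9 - 60 = -51)
J(p, R) = R*p*(R + p) (J(p, R) = 0 + (p*(R + p))*R = 0 + R*p*(R + p) = R*p*(R + p))
V*(0 + J((-5 - 4)*(-2), 3))² = -51*(0 + 3*((-5 - 4)*(-2))*(3 + (-5 - 4)*(-2)))² = -51*(0 + 3*(-9*(-2))*(3 - 9*(-2)))² = -51*(0 + 3*18*(3 + 18))² = -51*(0 + 3*18*21)² = -51*(0 + 1134)² = -51*1134² = -51*1285956 = -65583756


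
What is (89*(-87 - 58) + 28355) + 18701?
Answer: 34151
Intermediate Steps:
(89*(-87 - 58) + 28355) + 18701 = (89*(-145) + 28355) + 18701 = (-12905 + 28355) + 18701 = 15450 + 18701 = 34151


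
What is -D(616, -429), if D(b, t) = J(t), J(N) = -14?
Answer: 14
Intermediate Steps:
D(b, t) = -14
-D(616, -429) = -1*(-14) = 14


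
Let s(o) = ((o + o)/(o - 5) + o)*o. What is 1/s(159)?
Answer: 77/1971918 ≈ 3.9048e-5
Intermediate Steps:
s(o) = o*(o + 2*o/(-5 + o)) (s(o) = ((2*o)/(-5 + o) + o)*o = (2*o/(-5 + o) + o)*o = (o + 2*o/(-5 + o))*o = o*(o + 2*o/(-5 + o)))
1/s(159) = 1/(159²*(-3 + 159)/(-5 + 159)) = 1/(25281*156/154) = 1/(25281*(1/154)*156) = 1/(1971918/77) = 77/1971918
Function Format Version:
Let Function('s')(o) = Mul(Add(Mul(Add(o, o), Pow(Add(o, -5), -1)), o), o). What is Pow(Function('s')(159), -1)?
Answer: Rational(77, 1971918) ≈ 3.9048e-5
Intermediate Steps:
Function('s')(o) = Mul(o, Add(o, Mul(2, o, Pow(Add(-5, o), -1)))) (Function('s')(o) = Mul(Add(Mul(Mul(2, o), Pow(Add(-5, o), -1)), o), o) = Mul(Add(Mul(2, o, Pow(Add(-5, o), -1)), o), o) = Mul(Add(o, Mul(2, o, Pow(Add(-5, o), -1))), o) = Mul(o, Add(o, Mul(2, o, Pow(Add(-5, o), -1)))))
Pow(Function('s')(159), -1) = Pow(Mul(Pow(159, 2), Pow(Add(-5, 159), -1), Add(-3, 159)), -1) = Pow(Mul(25281, Pow(154, -1), 156), -1) = Pow(Mul(25281, Rational(1, 154), 156), -1) = Pow(Rational(1971918, 77), -1) = Rational(77, 1971918)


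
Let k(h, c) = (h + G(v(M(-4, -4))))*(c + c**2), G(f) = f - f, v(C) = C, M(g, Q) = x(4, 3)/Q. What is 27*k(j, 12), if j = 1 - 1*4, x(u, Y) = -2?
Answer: -12636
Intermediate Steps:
M(g, Q) = -2/Q
G(f) = 0
j = -3 (j = 1 - 4 = -3)
k(h, c) = h*(c + c**2) (k(h, c) = (h + 0)*(c + c**2) = h*(c + c**2))
27*k(j, 12) = 27*(12*(-3)*(1 + 12)) = 27*(12*(-3)*13) = 27*(-468) = -12636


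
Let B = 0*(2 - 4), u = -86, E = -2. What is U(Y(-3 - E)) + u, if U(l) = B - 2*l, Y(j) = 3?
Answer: -92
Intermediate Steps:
B = 0 (B = 0*(-2) = 0)
U(l) = -2*l (U(l) = 0 - 2*l = -2*l)
U(Y(-3 - E)) + u = -2*3 - 86 = -6 - 86 = -92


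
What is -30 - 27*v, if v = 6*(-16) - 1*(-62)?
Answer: 888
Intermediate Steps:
v = -34 (v = -96 + 62 = -34)
-30 - 27*v = -30 - 27*(-34) = -30 + 918 = 888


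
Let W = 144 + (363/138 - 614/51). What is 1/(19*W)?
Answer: 2346/5999269 ≈ 0.00039105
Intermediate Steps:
W = 315751/2346 (W = 144 + (363*(1/138) - 614*1/51) = 144 + (121/46 - 614/51) = 144 - 22073/2346 = 315751/2346 ≈ 134.59)
1/(19*W) = 1/(19*(315751/2346)) = 1/(5999269/2346) = 2346/5999269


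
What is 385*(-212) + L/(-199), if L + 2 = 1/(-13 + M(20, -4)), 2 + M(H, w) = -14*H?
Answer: -4791501509/58705 ≈ -81620.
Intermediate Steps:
M(H, w) = -2 - 14*H
L = -591/295 (L = -2 + 1/(-13 + (-2 - 14*20)) = -2 + 1/(-13 + (-2 - 280)) = -2 + 1/(-13 - 282) = -2 + 1/(-295) = -2 - 1/295 = -591/295 ≈ -2.0034)
385*(-212) + L/(-199) = 385*(-212) - 591/295/(-199) = -81620 - 591/295*(-1/199) = -81620 + 591/58705 = -4791501509/58705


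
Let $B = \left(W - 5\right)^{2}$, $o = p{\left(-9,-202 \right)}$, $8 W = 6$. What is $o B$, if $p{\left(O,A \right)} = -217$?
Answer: $- \frac{62713}{16} \approx -3919.6$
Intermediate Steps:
$W = \frac{3}{4}$ ($W = \frac{1}{8} \cdot 6 = \frac{3}{4} \approx 0.75$)
$o = -217$
$B = \frac{289}{16}$ ($B = \left(\frac{3}{4} - 5\right)^{2} = \left(- \frac{17}{4}\right)^{2} = \frac{289}{16} \approx 18.063$)
$o B = \left(-217\right) \frac{289}{16} = - \frac{62713}{16}$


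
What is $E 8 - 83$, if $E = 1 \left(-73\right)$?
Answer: $-667$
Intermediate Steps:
$E = -73$
$E 8 - 83 = \left(-73\right) 8 - 83 = -584 - 83 = -667$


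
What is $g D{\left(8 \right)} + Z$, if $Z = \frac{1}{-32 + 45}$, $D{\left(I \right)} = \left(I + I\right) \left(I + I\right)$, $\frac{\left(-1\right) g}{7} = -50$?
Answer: $\frac{1164801}{13} \approx 89600.0$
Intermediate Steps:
$g = 350$ ($g = \left(-7\right) \left(-50\right) = 350$)
$D{\left(I \right)} = 4 I^{2}$ ($D{\left(I \right)} = 2 I 2 I = 4 I^{2}$)
$Z = \frac{1}{13} \approx 0.076923$
$g D{\left(8 \right)} + Z = 350 \cdot 4 \cdot 8^{2} + \frac{1}{13} = 350 \cdot 4 \cdot 64 + \frac{1}{13} = 350 \cdot 256 + \frac{1}{13} = 89600 + \frac{1}{13} = \frac{1164801}{13}$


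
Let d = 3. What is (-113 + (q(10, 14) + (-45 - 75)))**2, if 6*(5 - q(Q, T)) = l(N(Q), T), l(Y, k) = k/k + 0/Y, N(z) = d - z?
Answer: 1874161/36 ≈ 52060.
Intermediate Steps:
N(z) = 3 - z
l(Y, k) = 1 (l(Y, k) = 1 + 0 = 1)
q(Q, T) = 29/6 (q(Q, T) = 5 - 1/6*1 = 5 - 1/6 = 29/6)
(-113 + (q(10, 14) + (-45 - 75)))**2 = (-113 + (29/6 + (-45 - 75)))**2 = (-113 + (29/6 - 120))**2 = (-113 - 691/6)**2 = (-1369/6)**2 = 1874161/36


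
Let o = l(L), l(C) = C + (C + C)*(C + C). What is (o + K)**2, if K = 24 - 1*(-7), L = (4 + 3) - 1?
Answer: 32761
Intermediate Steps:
L = 6 (L = 7 - 1 = 6)
K = 31 (K = 24 + 7 = 31)
l(C) = C + 4*C**2 (l(C) = C + (2*C)*(2*C) = C + 4*C**2)
o = 150 (o = 6*(1 + 4*6) = 6*(1 + 24) = 6*25 = 150)
(o + K)**2 = (150 + 31)**2 = 181**2 = 32761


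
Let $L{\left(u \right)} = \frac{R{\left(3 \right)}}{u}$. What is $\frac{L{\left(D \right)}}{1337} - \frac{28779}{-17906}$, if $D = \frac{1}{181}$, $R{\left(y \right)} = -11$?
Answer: $\frac{403811}{3420046} \approx 0.11807$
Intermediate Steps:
$D = \frac{1}{181} \approx 0.0055249$
$L{\left(u \right)} = - \frac{11}{u}$
$\frac{L{\left(D \right)}}{1337} - \frac{28779}{-17906} = \frac{\left(-11\right) \frac{1}{\frac{1}{181}}}{1337} - \frac{28779}{-17906} = \left(-11\right) 181 \cdot \frac{1}{1337} - - \frac{28779}{17906} = \left(-1991\right) \frac{1}{1337} + \frac{28779}{17906} = - \frac{1991}{1337} + \frac{28779}{17906} = \frac{403811}{3420046}$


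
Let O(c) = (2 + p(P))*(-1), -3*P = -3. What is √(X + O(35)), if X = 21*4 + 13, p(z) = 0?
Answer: √95 ≈ 9.7468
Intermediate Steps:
P = 1 (P = -⅓*(-3) = 1)
O(c) = -2 (O(c) = (2 + 0)*(-1) = 2*(-1) = -2)
X = 97 (X = 84 + 13 = 97)
√(X + O(35)) = √(97 - 2) = √95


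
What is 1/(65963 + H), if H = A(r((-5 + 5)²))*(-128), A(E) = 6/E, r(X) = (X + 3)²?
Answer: 3/197633 ≈ 1.5180e-5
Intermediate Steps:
r(X) = (3 + X)²
H = -256/3 (H = (6/((3 + (-5 + 5)²)²))*(-128) = (6/((3 + 0²)²))*(-128) = (6/((3 + 0)²))*(-128) = (6/(3²))*(-128) = (6/9)*(-128) = (6*(⅑))*(-128) = (⅔)*(-128) = -256/3 ≈ -85.333)
1/(65963 + H) = 1/(65963 - 256/3) = 1/(197633/3) = 3/197633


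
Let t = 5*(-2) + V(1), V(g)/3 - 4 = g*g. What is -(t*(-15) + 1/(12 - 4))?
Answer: 599/8 ≈ 74.875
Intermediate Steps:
V(g) = 12 + 3*g**2 (V(g) = 12 + 3*(g*g) = 12 + 3*g**2)
t = 5 (t = 5*(-2) + (12 + 3*1**2) = -10 + (12 + 3*1) = -10 + (12 + 3) = -10 + 15 = 5)
-(t*(-15) + 1/(12 - 4)) = -(5*(-15) + 1/(12 - 4)) = -(-75 + 1/8) = -1*(-599/8) = 599/8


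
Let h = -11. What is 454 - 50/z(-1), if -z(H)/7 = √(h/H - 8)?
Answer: 454 + 50*√3/21 ≈ 458.12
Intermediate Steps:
z(H) = -7*√(-8 - 11/H) (z(H) = -7*√(-11/H - 8) = -7*√(-8 - 11/H))
454 - 50/z(-1) = 454 - 50*(-1/(7*√(-8 - 11/(-1)))) = 454 - 50*(-1/(7*√(-8 - 11*(-1)))) = 454 - 50*(-1/(7*√(-8 + 11))) = 454 - 50*(-√3/21) = 454 - (-50)*√3/21 = 454 + 50*√3/21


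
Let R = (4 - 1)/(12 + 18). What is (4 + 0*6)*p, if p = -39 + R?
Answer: -778/5 ≈ -155.60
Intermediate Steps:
R = ⅒ (R = 3/30 = 3*(1/30) = ⅒ ≈ 0.10000)
p = -389/10 (p = -39 + ⅒ = -389/10 ≈ -38.900)
(4 + 0*6)*p = (4 + 0*6)*(-389/10) = (4 + 0)*(-389/10) = 4*(-389/10) = -778/5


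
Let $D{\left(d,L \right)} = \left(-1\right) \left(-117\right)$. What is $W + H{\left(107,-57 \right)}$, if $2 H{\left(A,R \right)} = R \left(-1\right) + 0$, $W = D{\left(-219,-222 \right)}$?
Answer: $\frac{291}{2} \approx 145.5$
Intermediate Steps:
$D{\left(d,L \right)} = 117$
$W = 117$
$H{\left(A,R \right)} = - \frac{R}{2}$ ($H{\left(A,R \right)} = \frac{R \left(-1\right) + 0}{2} = \frac{- R + 0}{2} = \frac{\left(-1\right) R}{2} = - \frac{R}{2}$)
$W + H{\left(107,-57 \right)} = 117 - - \frac{57}{2} = 117 + \frac{57}{2} = \frac{291}{2}$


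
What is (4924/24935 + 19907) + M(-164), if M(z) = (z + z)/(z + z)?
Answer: 496410904/24935 ≈ 19908.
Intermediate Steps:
M(z) = 1 (M(z) = (2*z)/((2*z)) = (2*z)*(1/(2*z)) = 1)
(4924/24935 + 19907) + M(-164) = (4924/24935 + 19907) + 1 = 496385969/24935 + 1 = 496410904/24935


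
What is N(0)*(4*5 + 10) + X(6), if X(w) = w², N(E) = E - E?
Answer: 36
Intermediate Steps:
N(E) = 0
N(0)*(4*5 + 10) + X(6) = 0*(4*5 + 10) + 6² = 0*(20 + 10) + 36 = 0*30 + 36 = 0 + 36 = 36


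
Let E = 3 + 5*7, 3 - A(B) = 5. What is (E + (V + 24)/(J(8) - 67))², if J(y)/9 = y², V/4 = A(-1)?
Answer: 374732164/259081 ≈ 1446.4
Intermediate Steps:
A(B) = -2 (A(B) = 3 - 1*5 = 3 - 5 = -2)
V = -8 (V = 4*(-2) = -8)
J(y) = 9*y²
E = 38 (E = 3 + 35 = 38)
(E + (V + 24)/(J(8) - 67))² = (38 + (-8 + 24)/(9*8² - 67))² = (38 + 16/(9*64 - 67))² = (38 + 16/(576 - 67))² = (38 + 16/509)² = (19358/509)² = 374732164/259081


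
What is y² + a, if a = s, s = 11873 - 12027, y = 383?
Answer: 146535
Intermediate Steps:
s = -154
a = -154
y² + a = 383² - 154 = 146689 - 154 = 146535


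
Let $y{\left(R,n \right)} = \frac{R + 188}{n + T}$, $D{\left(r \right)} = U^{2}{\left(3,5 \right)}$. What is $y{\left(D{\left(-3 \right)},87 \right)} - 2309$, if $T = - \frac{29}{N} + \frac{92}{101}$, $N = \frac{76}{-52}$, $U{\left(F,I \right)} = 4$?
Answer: $- \frac{79509821}{34463} \approx -2307.1$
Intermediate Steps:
$N = - \frac{19}{13}$ ($N = 76 \left(- \frac{1}{52}\right) = - \frac{19}{13} \approx -1.4615$)
$D{\left(r \right)} = 16$ ($D{\left(r \right)} = 4^{2} = 16$)
$T = \frac{39825}{1919}$ ($T = - \frac{29}{- \frac{19}{13}} + \frac{92}{101} = \left(-29\right) \left(- \frac{13}{19}\right) + 92 \cdot \frac{1}{101} = \frac{377}{19} + \frac{92}{101} = \frac{39825}{1919} \approx 20.753$)
$y{\left(R,n \right)} = \frac{188 + R}{\frac{39825}{1919} + n}$ ($y{\left(R,n \right)} = \frac{R + 188}{n + \frac{39825}{1919}} = \frac{188 + R}{\frac{39825}{1919} + n}$)
$y{\left(D{\left(-3 \right)},87 \right)} - 2309 = \frac{1919 \left(188 + 16\right)}{39825 + 1919 \cdot 87} - 2309 = 1919 \frac{1}{39825 + 166953} \cdot 204 - 2309 = 1919 \cdot \frac{1}{206778} \cdot 204 - 2309 = \frac{65246}{34463} - 2309 = - \frac{79509821}{34463}$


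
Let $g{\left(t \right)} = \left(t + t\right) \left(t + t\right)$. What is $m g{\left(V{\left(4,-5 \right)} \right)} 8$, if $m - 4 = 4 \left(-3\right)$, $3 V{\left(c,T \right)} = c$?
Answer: $- \frac{4096}{9} \approx -455.11$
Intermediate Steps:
$V{\left(c,T \right)} = \frac{c}{3}$
$g{\left(t \right)} = 4 t^{2}$ ($g{\left(t \right)} = 2 t 2 t = 4 t^{2}$)
$m = -8$ ($m = 4 + 4 \left(-3\right) = 4 - 12 = -8$)
$m g{\left(V{\left(4,-5 \right)} \right)} 8 = - 8 \cdot 4 \left(\frac{1}{3} \cdot 4\right)^{2} \cdot 8 = - 8 \cdot 4 \left(\frac{4}{3}\right)^{2} \cdot 8 = - 8 \cdot 4 \cdot \frac{16}{9} \cdot 8 = \left(-8\right) \frac{64}{9} \cdot 8 = \left(- \frac{512}{9}\right) 8 = - \frac{4096}{9}$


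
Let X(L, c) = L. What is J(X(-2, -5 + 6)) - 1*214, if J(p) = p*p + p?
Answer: -212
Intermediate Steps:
J(p) = p + p² (J(p) = p² + p = p + p²)
J(X(-2, -5 + 6)) - 1*214 = -2*(1 - 2) - 1*214 = -2*(-1) - 214 = 2 - 214 = -212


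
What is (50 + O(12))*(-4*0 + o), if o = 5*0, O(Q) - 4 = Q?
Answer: 0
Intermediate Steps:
O(Q) = 4 + Q
o = 0
(50 + O(12))*(-4*0 + o) = (50 + (4 + 12))*(-4*0 + 0) = (50 + 16)*(0 + 0) = 66*0 = 0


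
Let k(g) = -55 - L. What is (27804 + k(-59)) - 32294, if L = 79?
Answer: -4624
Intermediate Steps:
k(g) = -134 (k(g) = -55 - 1*79 = -55 - 79 = -134)
(27804 + k(-59)) - 32294 = (27804 - 134) - 32294 = 27670 - 32294 = -4624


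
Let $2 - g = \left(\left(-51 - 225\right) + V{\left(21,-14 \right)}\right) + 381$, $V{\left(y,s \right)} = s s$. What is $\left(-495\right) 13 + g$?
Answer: $-6734$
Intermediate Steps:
$V{\left(y,s \right)} = s^{2}$
$g = -299$ ($g = 2 - \left(\left(\left(-51 - 225\right) + \left(-14\right)^{2}\right) + 381\right) = 2 - \left(\left(\left(-51 - 225\right) + 196\right) + 381\right) = 2 - \left(\left(-276 + 196\right) + 381\right) = 2 - \left(-80 + 381\right) = 2 - 301 = -299$)
$\left(-495\right) 13 + g = \left(-495\right) 13 - 299 = -6435 - 299 = -6734$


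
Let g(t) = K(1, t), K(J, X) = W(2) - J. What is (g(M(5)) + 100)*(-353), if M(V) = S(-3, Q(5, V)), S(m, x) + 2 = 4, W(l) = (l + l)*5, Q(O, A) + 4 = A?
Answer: -42007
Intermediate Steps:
Q(O, A) = -4 + A
W(l) = 10*l (W(l) = (2*l)*5 = 10*l)
S(m, x) = 2 (S(m, x) = -2 + 4 = 2)
K(J, X) = 20 - J (K(J, X) = 10*2 - J = 20 - J)
M(V) = 2
g(t) = 19 (g(t) = 20 - 1*1 = 20 - 1 = 19)
(g(M(5)) + 100)*(-353) = (19 + 100)*(-353) = 119*(-353) = -42007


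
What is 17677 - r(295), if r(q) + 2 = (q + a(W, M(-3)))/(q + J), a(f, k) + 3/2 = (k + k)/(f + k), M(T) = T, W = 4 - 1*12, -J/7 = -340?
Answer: 1040402681/58850 ≈ 17679.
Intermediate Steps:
J = 2380 (J = -7*(-340) = 2380)
W = -8 (W = 4 - 12 = -8)
a(f, k) = -3/2 + 2*k/(f + k) (a(f, k) = -3/2 + (k + k)/(f + k) = -3/2 + (2*k)/(f + k) = -3/2 + 2*k/(f + k))
r(q) = -2 + (-21/22 + q)/(2380 + q) (r(q) = -2 + (q + (-3 - 3*(-8))/(2*(-8 - 3)))/(q + 2380) = -2 + (q + (1/2)*(-3 + 24)/(-11))/(2380 + q) = -2 + (q + (1/2)*(-1/11)*21)/(2380 + q) = -2 + (q - 21/22)/(2380 + q) = -2 + (-21/22 + q)/(2380 + q))
17677 - r(295) = 17677 - (-104741/22 - 1*295)/(2380 + 295) = 17677 - (-104741/22 - 295)/2675 = 17677 - (-111231)/(2675*22) = 17677 - 1*(-111231/58850) = 17677 + 111231/58850 = 1040402681/58850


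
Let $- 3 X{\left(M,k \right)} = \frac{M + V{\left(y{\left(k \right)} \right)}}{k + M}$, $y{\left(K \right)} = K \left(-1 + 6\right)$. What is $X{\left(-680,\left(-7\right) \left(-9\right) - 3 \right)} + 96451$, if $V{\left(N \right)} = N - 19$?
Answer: $\frac{59799487}{620} \approx 96451.0$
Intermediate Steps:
$y{\left(K \right)} = 5 K$ ($y{\left(K \right)} = K 5 = 5 K$)
$V{\left(N \right)} = -19 + N$
$X{\left(M,k \right)} = - \frac{-19 + M + 5 k}{3 \left(M + k\right)}$ ($X{\left(M,k \right)} = - \frac{\left(M + \left(-19 + 5 k\right)\right) \frac{1}{k + M}}{3} = - \frac{\left(-19 + M + 5 k\right) \frac{1}{M + k}}{3} = - \frac{\frac{1}{M + k} \left(-19 + M + 5 k\right)}{3} = - \frac{-19 + M + 5 k}{3 \left(M + k\right)}$)
$X{\left(-680,\left(-7\right) \left(-9\right) - 3 \right)} + 96451 = \frac{19 - -680 - 5 \left(\left(-7\right) \left(-9\right) - 3\right)}{3 \left(-680 - -60\right)} + 96451 = \frac{19 + 680 - 5 \left(63 - 3\right)}{3 \left(-680 + \left(63 - 3\right)\right)} + 96451 = \frac{19 + 680 - 300}{3 \left(-680 + 60\right)} + 96451 = \frac{19 + 680 - 300}{3 \left(-620\right)} + 96451 = \frac{1}{3} \left(- \frac{1}{620}\right) 399 + 96451 = - \frac{133}{620} + 96451 = \frac{59799487}{620}$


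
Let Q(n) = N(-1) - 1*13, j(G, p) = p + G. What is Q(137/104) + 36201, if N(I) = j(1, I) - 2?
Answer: 36186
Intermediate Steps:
j(G, p) = G + p
N(I) = -1 + I (N(I) = (1 + I) - 2 = -1 + I)
Q(n) = -15 (Q(n) = (-1 - 1) - 1*13 = -2 - 13 = -15)
Q(137/104) + 36201 = -15 + 36201 = 36186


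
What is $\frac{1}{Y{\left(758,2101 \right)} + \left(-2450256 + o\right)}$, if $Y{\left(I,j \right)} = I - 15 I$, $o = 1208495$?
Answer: $- \frac{1}{1252373} \approx -7.9848 \cdot 10^{-7}$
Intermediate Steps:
$Y{\left(I,j \right)} = - 14 I$
$\frac{1}{Y{\left(758,2101 \right)} + \left(-2450256 + o\right)} = \frac{1}{\left(-14\right) 758 + \left(-2450256 + 1208495\right)} = \frac{1}{-10612 - 1241761} = \frac{1}{-1252373} = - \frac{1}{1252373}$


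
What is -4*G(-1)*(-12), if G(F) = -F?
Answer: 48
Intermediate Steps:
-4*G(-1)*(-12) = -(-4)*(-1)*(-12) = -4*1*(-12) = -4*(-12) = 48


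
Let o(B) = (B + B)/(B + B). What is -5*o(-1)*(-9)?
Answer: 45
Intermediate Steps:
o(B) = 1 (o(B) = (2*B)/((2*B)) = (2*B)*(1/(2*B)) = 1)
-5*o(-1)*(-9) = -5*1*(-9) = -5*(-9) = 45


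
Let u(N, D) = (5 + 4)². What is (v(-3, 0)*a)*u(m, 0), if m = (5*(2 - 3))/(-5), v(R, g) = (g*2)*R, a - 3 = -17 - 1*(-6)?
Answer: 0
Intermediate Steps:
a = -8 (a = 3 + (-17 - 1*(-6)) = 3 + (-17 + 6) = 3 - 11 = -8)
v(R, g) = 2*R*g (v(R, g) = (2*g)*R = 2*R*g)
m = 1 (m = (5*(-1))*(-⅕) = -5*(-⅕) = 1)
u(N, D) = 81 (u(N, D) = 9² = 81)
(v(-3, 0)*a)*u(m, 0) = ((2*(-3)*0)*(-8))*81 = (0*(-8))*81 = 0*81 = 0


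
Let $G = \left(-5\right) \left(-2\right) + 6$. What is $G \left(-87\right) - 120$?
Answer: $-1512$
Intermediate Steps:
$G = 16$ ($G = 10 + 6 = 16$)
$G \left(-87\right) - 120 = 16 \left(-87\right) - 120 = -1392 - 120 = -1512$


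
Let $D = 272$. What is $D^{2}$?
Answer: $73984$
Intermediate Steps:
$D^{2} = 272^{2} = 73984$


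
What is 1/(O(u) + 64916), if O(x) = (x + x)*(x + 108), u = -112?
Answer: 1/65812 ≈ 1.5195e-5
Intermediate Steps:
O(x) = 2*x*(108 + x) (O(x) = (2*x)*(108 + x) = 2*x*(108 + x))
1/(O(u) + 64916) = 1/(2*(-112)*(108 - 112) + 64916) = 1/(2*(-112)*(-4) + 64916) = 1/(896 + 64916) = 1/65812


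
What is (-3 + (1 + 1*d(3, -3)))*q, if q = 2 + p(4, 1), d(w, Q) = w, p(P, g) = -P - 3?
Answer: -5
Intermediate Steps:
p(P, g) = -3 - P
q = -5 (q = 2 + (-3 - 1*4) = 2 + (-3 - 4) = 2 - 7 = -5)
(-3 + (1 + 1*d(3, -3)))*q = (-3 + (1 + 1*3))*(-5) = (-3 + (1 + 3))*(-5) = (-3 + 4)*(-5) = 1*(-5) = -5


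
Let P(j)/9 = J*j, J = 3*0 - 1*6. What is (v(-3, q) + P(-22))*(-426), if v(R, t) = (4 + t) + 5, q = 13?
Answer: -515460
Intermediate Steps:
v(R, t) = 9 + t
J = -6 (J = 0 - 6 = -6)
P(j) = -54*j (P(j) = 9*(-6*j) = -54*j)
(v(-3, q) + P(-22))*(-426) = ((9 + 13) - 54*(-22))*(-426) = (22 + 1188)*(-426) = 1210*(-426) = -515460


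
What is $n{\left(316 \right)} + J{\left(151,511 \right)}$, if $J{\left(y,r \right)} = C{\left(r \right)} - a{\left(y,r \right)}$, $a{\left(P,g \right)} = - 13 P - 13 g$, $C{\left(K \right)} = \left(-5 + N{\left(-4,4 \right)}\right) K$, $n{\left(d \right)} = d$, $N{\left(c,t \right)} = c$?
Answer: $4323$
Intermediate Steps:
$C{\left(K \right)} = - 9 K$ ($C{\left(K \right)} = \left(-5 - 4\right) K = - 9 K$)
$J{\left(y,r \right)} = 4 r + 13 y$ ($J{\left(y,r \right)} = - 9 r - \left(- 13 y - 13 r\right) = - 9 r - \left(- 13 r - 13 y\right) = - 9 r + \left(13 r + 13 y\right) = 4 r + 13 y$)
$n{\left(316 \right)} + J{\left(151,511 \right)} = 316 + \left(4 \cdot 511 + 13 \cdot 151\right) = 316 + \left(2044 + 1963\right) = 316 + 4007 = 4323$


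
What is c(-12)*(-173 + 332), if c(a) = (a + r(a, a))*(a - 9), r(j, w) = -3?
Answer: 50085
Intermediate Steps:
c(a) = (-9 + a)*(-3 + a) (c(a) = (a - 3)*(a - 9) = (-3 + a)*(-9 + a) = (-9 + a)*(-3 + a))
c(-12)*(-173 + 332) = (27 + (-12)**2 - 12*(-12))*(-173 + 332) = (27 + 144 + 144)*159 = 315*159 = 50085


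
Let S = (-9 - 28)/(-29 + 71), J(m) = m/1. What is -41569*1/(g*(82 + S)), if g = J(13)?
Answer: -1745898/44291 ≈ -39.419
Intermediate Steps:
J(m) = m (J(m) = m*1 = m)
g = 13
S = -37/42 ≈ -0.88095
-41569*1/(g*(82 + S)) = -41569*1/(13*(82 - 37/42)) = -41569/((3407/42)*13) = -41569/44291/42 = -41569*42/44291 = -1745898/44291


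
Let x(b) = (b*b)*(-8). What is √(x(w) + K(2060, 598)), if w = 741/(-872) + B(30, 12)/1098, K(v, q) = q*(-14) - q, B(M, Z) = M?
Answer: I*√57138590197778/79788 ≈ 94.739*I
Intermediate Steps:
K(v, q) = -15*q (K(v, q) = -14*q - q = -15*q)
w = -131243/159576 (w = 741/(-872) + 30/1098 = 741*(-1/872) + 30*(1/1098) = -741/872 + 5/183 = -131243/159576 ≈ -0.82245)
x(b) = -8*b² (x(b) = b²*(-8) = -8*b²)
√(x(w) + K(2060, 598)) = √(-8*(-131243/159576)² - 15*598) = √(-8*17224725049/25464499776 - 8970) = √(-17224725049/3183062472 - 8970) = √(-28569295098889/3183062472) = I*√57138590197778/79788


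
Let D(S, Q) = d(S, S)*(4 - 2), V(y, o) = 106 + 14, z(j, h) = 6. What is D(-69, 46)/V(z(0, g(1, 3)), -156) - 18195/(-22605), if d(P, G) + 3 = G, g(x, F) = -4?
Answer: -2977/7535 ≈ -0.39509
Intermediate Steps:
V(y, o) = 120
d(P, G) = -3 + G
D(S, Q) = -6 + 2*S (D(S, Q) = (-3 + S)*(4 - 2) = (-3 + S)*2 = -6 + 2*S)
D(-69, 46)/V(z(0, g(1, 3)), -156) - 18195/(-22605) = (-6 + 2*(-69))/120 - 18195/(-22605) = (-6 - 138)*(1/120) - 18195*(-1/22605) = -144*1/120 + 1213/1507 = -6/5 + 1213/1507 = -2977/7535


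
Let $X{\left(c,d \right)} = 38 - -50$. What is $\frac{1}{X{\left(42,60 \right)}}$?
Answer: $\frac{1}{88} \approx 0.011364$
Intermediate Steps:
$X{\left(c,d \right)} = 88$ ($X{\left(c,d \right)} = 38 + 50 = 88$)
$\frac{1}{X{\left(42,60 \right)}} = \frac{1}{88}$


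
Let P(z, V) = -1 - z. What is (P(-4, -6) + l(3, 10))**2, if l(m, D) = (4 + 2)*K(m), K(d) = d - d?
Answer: 9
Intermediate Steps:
K(d) = 0
l(m, D) = 0 (l(m, D) = (4 + 2)*0 = 6*0 = 0)
(P(-4, -6) + l(3, 10))**2 = ((-1 - 1*(-4)) + 0)**2 = ((-1 + 4) + 0)**2 = (3 + 0)**2 = 3**2 = 9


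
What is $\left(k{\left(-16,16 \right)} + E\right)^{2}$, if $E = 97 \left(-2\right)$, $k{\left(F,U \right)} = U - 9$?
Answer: $34969$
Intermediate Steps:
$k{\left(F,U \right)} = -9 + U$
$E = -194$
$\left(k{\left(-16,16 \right)} + E\right)^{2} = \left(\left(-9 + 16\right) - 194\right)^{2} = \left(7 - 194\right)^{2} = \left(-187\right)^{2} = 34969$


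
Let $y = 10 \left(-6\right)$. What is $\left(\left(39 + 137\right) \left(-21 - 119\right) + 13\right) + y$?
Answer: $-24687$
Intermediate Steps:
$y = -60$
$\left(\left(39 + 137\right) \left(-21 - 119\right) + 13\right) + y = \left(\left(39 + 137\right) \left(-21 - 119\right) + 13\right) - 60 = \left(176 \left(-140\right) + 13\right) - 60 = \left(-24640 + 13\right) - 60 = -24627 - 60 = -24687$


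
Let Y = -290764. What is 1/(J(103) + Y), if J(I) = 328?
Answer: -1/290436 ≈ -3.4431e-6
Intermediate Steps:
1/(J(103) + Y) = 1/(328 - 290764) = 1/(-290436) = -1/290436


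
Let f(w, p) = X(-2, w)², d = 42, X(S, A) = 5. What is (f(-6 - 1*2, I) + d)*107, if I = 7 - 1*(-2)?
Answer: 7169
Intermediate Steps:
I = 9 (I = 7 + 2 = 9)
f(w, p) = 25 (f(w, p) = 5² = 25)
(f(-6 - 1*2, I) + d)*107 = (25 + 42)*107 = 67*107 = 7169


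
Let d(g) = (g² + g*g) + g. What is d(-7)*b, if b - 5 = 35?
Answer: 3640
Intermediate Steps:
b = 40 (b = 5 + 35 = 40)
d(g) = g + 2*g² (d(g) = (g² + g²) + g = 2*g² + g = g + 2*g²)
d(-7)*b = -7*(1 + 2*(-7))*40 = -7*(1 - 14)*40 = -7*(-13)*40 = 91*40 = 3640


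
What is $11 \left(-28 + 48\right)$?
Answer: $220$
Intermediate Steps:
$11 \left(-28 + 48\right) = 11 \cdot 20 = 220$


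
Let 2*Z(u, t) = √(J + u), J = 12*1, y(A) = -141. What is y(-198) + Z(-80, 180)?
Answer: -141 + I*√17 ≈ -141.0 + 4.1231*I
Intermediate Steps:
J = 12
Z(u, t) = √(12 + u)/2
y(-198) + Z(-80, 180) = -141 + √(12 - 80)/2 = -141 + √(-68)/2 = -141 + (2*I*√17)/2 = -141 + I*√17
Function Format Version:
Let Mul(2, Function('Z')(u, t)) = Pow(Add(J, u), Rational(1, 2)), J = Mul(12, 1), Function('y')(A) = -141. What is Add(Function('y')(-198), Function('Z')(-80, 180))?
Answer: Add(-141, Mul(I, Pow(17, Rational(1, 2)))) ≈ Add(-141.00, Mul(4.1231, I))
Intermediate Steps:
J = 12
Function('Z')(u, t) = Mul(Rational(1, 2), Pow(Add(12, u), Rational(1, 2)))
Add(Function('y')(-198), Function('Z')(-80, 180)) = Add(-141, Mul(Rational(1, 2), Pow(Add(12, -80), Rational(1, 2)))) = Add(-141, Mul(Rational(1, 2), Pow(-68, Rational(1, 2)))) = Add(-141, Mul(Rational(1, 2), Mul(2, I, Pow(17, Rational(1, 2))))) = Add(-141, Mul(I, Pow(17, Rational(1, 2))))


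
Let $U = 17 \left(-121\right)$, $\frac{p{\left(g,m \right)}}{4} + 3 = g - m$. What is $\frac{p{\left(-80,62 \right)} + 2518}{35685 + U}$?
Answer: $\frac{969}{16814} \approx 0.057631$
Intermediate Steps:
$p{\left(g,m \right)} = -12 - 4 m + 4 g$ ($p{\left(g,m \right)} = -12 + 4 \left(g - m\right) = -12 + \left(- 4 m + 4 g\right) = -12 - 4 m + 4 g$)
$U = -2057$
$\frac{p{\left(-80,62 \right)} + 2518}{35685 + U} = \frac{\left(-12 - 248 + 4 \left(-80\right)\right) + 2518}{35685 - 2057} = \frac{\left(-12 - 248 - 320\right) + 2518}{33628} = \left(-580 + 2518\right) \frac{1}{33628} = 1938 \cdot \frac{1}{33628} = \frac{969}{16814}$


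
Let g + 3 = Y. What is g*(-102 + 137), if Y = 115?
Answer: 3920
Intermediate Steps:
g = 112 (g = -3 + 115 = 112)
g*(-102 + 137) = 112*(-102 + 137) = 112*35 = 3920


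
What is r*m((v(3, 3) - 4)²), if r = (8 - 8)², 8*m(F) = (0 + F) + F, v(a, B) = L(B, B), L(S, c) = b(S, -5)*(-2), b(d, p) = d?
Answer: 0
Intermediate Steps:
L(S, c) = -2*S (L(S, c) = S*(-2) = -2*S)
v(a, B) = -2*B
m(F) = F/4 (m(F) = ((0 + F) + F)/8 = (F + F)/8 = (2*F)/8 = F/4)
r = 0 (r = 0² = 0)
r*m((v(3, 3) - 4)²) = 0*((-2*3 - 4)²/4) = 0*((-6 - 4)²/4) = 0*((¼)*(-10)²) = 0*((¼)*100) = 0*25 = 0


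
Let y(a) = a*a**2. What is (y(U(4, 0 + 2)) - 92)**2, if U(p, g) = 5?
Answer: 1089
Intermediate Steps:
y(a) = a**3
(y(U(4, 0 + 2)) - 92)**2 = (5**3 - 92)**2 = (125 - 92)**2 = 33**2 = 1089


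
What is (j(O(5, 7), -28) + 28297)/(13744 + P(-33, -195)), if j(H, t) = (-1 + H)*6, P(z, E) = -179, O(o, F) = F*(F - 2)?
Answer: 28501/13565 ≈ 2.1011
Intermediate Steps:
O(o, F) = F*(-2 + F)
j(H, t) = -6 + 6*H
(j(O(5, 7), -28) + 28297)/(13744 + P(-33, -195)) = ((-6 + 6*(7*(-2 + 7))) + 28297)/(13744 - 179) = ((-6 + 6*(7*5)) + 28297)/13565 = ((-6 + 6*35) + 28297)*(1/13565) = ((-6 + 210) + 28297)*(1/13565) = (204 + 28297)*(1/13565) = 28501*(1/13565) = 28501/13565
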